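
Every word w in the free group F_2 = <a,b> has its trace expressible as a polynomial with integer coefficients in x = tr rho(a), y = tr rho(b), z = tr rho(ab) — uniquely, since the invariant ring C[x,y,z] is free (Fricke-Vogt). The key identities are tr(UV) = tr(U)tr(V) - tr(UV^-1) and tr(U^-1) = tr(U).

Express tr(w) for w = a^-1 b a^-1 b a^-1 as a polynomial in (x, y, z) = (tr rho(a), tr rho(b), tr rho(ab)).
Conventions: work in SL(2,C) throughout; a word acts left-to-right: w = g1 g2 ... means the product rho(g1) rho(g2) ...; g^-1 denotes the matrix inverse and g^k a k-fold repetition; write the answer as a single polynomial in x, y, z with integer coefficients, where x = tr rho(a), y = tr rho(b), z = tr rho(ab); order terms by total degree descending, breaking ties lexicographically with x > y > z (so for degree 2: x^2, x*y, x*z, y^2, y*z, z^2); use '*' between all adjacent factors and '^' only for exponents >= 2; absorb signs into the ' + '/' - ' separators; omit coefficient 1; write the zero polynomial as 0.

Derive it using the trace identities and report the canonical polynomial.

x^3*y^2 - 2*x^2*y*z - x*y^2 + x*z^2 + y*z - x

apply: tr(b^2) = tr(b)*tr(b) - tr(1)  (reduce the b square) = y^2 - 2
apply: tr(b^2 a) = tr(b)*tr(a b) - tr(a)  (reduce the b square) = y*z - x
use: tr(b a^-1 b) = tr(b^2)*tr(a) - tr(b^2 a)  (eliminate a^-1) = x*y^2 - y*z - x
use: tr(b a b a) = tr(a b)*tr(a b) - tr(1)  (split on a) = z^2 - 2
use: tr(b a^-1 b a) = tr(b a b)*tr(a) - tr(b a b a)  (eliminate a^-1) = x*y*z - x^2 - z^2 + 2
use: tr(a^-1 b a^-1 b) = tr(b a^-1 b)*tr(a) - tr(b a^-1 b a)  (eliminate a^-1) = x^2*y^2 - 2*x*y*z + z^2 - 2
tr(a^-1 b a^-1 b a^-1) = tr(a^-1 b a^-1 b)*tr(a) - tr(a^-1 b a^-1 b a)  (eliminate a^-1) = x^3*y^2 - 2*x^2*y*z - x*y^2 + x*z^2 + y*z - x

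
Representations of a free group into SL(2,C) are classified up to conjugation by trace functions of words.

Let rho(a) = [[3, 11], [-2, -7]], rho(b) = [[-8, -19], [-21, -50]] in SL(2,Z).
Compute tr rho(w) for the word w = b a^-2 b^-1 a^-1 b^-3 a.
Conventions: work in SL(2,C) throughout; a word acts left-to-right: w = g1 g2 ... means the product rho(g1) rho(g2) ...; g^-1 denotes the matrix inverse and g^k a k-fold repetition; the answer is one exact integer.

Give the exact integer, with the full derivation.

17515641506

rho(b) = [[-8, -19], [-21, -50]]
... * rho(a^-1) = [[-7, -11], [2, 3]]  ->  [[18, 31], [47, 81]]
... * rho(a^-1) = [[-7, -11], [2, 3]]  ->  [[-64, -105], [-167, -274]]
... * rho(b^-1) = [[-50, 19], [21, -8]]  ->  [[995, -376], [2596, -981]]
... * rho(a^-1) = [[-7, -11], [2, 3]]  ->  [[-7717, -12073], [-20134, -31499]]
... * rho(b^-1) = [[-50, 19], [21, -8]]  ->  [[132317, -50039], [345221, -130554]]
... * rho(b^-1) = [[-50, 19], [21, -8]]  ->  [[-7666669, 2914335], [-20002684, 7603631]]
... * rho(b^-1) = [[-50, 19], [21, -8]]  ->  [[444534485, -168981391], [1159810451, -440880044]]
... * rho(a) = [[3, 11], [-2, -7]]  ->  [[1671566237, 6072749072], [4361191441, 15844075269]]
tr = 1671566237 + 15844075269 = 17515641506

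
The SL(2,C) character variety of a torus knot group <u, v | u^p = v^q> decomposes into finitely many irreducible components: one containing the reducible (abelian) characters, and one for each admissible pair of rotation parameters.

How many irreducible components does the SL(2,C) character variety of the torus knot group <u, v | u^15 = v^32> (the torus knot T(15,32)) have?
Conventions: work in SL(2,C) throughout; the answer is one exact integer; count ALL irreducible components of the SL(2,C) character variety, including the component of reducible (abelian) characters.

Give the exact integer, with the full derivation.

For T(15,32): irreducibility forces the central element u^15 = v^32 to one of +I, -I.
So on each irreducible component the traces are pinned: tr(u) = 2*cos(pi*alpha/15) with 1 <= alpha <= 14, tr(v) = 2*cos(pi*beta/32) with 1 <= beta <= 31.
The two central values (-1)^alpha I and (-1)^beta I must be the same matrix, so alpha and beta share a parity.
Counting: 7 odd alphas x 16 odd betas + 7 even alphas x 15 even betas = 112 + 105 = 217.
components with irreducible characters: 217; plus the single component of reducible (abelian) characters: total 218.

218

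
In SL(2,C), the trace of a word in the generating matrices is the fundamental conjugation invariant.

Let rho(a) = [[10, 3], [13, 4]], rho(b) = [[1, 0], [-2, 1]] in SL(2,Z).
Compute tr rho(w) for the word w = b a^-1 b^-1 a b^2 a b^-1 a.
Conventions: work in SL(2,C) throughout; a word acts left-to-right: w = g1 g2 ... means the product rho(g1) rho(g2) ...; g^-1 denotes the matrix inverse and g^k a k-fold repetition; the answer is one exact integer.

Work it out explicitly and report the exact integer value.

1334

rho(b) = [[1, 0], [-2, 1]]
... * rho(a^-1) = [[4, -3], [-13, 10]]  ->  [[4, -3], [-21, 16]]
... * rho(b^-1) = [[1, 0], [2, 1]]  ->  [[-2, -3], [11, 16]]
... * rho(a) = [[10, 3], [13, 4]]  ->  [[-59, -18], [318, 97]]
... * rho(b) = [[1, 0], [-2, 1]]  ->  [[-23, -18], [124, 97]]
... * rho(b) = [[1, 0], [-2, 1]]  ->  [[13, -18], [-70, 97]]
... * rho(a) = [[10, 3], [13, 4]]  ->  [[-104, -33], [561, 178]]
... * rho(b^-1) = [[1, 0], [2, 1]]  ->  [[-170, -33], [917, 178]]
... * rho(a) = [[10, 3], [13, 4]]  ->  [[-2129, -642], [11484, 3463]]
tr = -2129 + 3463 = 1334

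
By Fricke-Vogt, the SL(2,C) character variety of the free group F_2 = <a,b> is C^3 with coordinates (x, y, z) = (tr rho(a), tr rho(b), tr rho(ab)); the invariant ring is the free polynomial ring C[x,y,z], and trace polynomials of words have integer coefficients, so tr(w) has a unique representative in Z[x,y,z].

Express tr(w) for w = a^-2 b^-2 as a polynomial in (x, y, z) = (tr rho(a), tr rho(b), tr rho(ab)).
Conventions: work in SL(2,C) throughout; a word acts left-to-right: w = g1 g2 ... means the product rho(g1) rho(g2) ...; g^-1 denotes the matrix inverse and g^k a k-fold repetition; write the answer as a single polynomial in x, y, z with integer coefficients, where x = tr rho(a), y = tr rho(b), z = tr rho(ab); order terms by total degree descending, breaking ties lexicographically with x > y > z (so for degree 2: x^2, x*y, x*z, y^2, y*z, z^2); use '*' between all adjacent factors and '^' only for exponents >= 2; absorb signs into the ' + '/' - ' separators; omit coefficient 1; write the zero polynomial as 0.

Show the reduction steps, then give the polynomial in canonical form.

trace(b^-1) = trace(b) = y
next, trace(b^-1 a) = trace(a)*trace(b) - trace(a b)  (eliminate b^-1) = x*y - z
and trace(a^-1 b^-1) = trace(b^-1)*trace(a) - trace(b^-1 a)  (eliminate a^-1) = z
and trace(b^-2 a^-1) = trace(a^-1 b^-1)*trace(b) - trace(a^-1)  (eliminate b^-1) = y*z - x
trace(b^-2) = trace(b^-1)*trace(b) - trace(1)  (eliminate b^-1) = y^2 - 2
next, trace(a^-2 b^-2) = trace(b^-2 a^-1)*trace(a) - trace(b^-2)  (eliminate a^-1) = x*y*z - x^2 - y^2 + 2

x*y*z - x^2 - y^2 + 2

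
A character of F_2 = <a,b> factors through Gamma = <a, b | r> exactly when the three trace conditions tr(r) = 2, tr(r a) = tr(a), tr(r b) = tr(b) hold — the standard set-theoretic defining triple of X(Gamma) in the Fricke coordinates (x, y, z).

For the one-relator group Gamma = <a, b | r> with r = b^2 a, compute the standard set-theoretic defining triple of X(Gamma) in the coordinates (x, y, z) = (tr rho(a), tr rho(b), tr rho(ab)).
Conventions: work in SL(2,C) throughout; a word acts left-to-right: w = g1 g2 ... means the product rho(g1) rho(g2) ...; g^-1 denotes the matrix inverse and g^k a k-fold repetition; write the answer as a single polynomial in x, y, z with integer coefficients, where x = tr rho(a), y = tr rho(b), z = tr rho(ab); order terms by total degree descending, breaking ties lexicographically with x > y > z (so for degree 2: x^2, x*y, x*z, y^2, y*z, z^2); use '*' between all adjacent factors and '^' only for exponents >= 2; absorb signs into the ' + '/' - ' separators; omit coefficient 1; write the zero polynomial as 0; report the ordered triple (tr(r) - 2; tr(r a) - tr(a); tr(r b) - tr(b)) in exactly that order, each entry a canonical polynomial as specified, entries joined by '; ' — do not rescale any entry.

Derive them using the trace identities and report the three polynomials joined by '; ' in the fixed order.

trace(b^2 a) = trace(b)*trace(a b) - trace(a) = y*z - x
trace(a^2 b) = trace(a)*trace(b a) - trace(b)  (reduce the a square) = x*z - y
trace(a^2) = trace(a)*trace(a) - trace(1)  (reduce the a square) = x^2 - 2
trace(b^2 a^2) = trace(b)*trace(a^2 b) - trace(a^2)  (reduce the b square) = x*y*z - x^2 - y^2 + 2
trace(b^2 a b) = trace(b)*trace(a b^2) - trace(a b) = y^2*z - x*y - z
assemble the triple (trace(r) - 2; trace(r a) - x; trace(r b) - y)

y*z - x - 2; x*y*z - x^2 - y^2 - x + 2; y^2*z - x*y - y - z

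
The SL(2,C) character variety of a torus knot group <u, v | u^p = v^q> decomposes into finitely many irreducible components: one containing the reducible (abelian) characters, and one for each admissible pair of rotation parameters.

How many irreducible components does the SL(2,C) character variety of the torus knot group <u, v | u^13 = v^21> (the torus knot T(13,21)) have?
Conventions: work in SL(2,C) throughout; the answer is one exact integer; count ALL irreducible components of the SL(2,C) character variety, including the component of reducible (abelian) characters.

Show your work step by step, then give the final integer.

In the torus knot group T(13,21), u^13 = v^21 is central, so an irreducible representation sends it to +I or -I (Schur).
So on each irreducible component the traces are pinned: tr(u) = 2*cos(pi*alpha/13) with 1 <= alpha <= 12, tr(v) = 2*cos(pi*beta/21) with 1 <= beta <= 20.
u^13 = (-1)^alpha I and v^21 = (-1)^beta I must agree, so alpha and beta have equal parity.
Enumerate parity-matched pairs: 6*10 odd-odd plus 6*10 even-even gives 120.
That is 120 components of irreducible characters, and with the reducible (abelian) component the total is 121.

121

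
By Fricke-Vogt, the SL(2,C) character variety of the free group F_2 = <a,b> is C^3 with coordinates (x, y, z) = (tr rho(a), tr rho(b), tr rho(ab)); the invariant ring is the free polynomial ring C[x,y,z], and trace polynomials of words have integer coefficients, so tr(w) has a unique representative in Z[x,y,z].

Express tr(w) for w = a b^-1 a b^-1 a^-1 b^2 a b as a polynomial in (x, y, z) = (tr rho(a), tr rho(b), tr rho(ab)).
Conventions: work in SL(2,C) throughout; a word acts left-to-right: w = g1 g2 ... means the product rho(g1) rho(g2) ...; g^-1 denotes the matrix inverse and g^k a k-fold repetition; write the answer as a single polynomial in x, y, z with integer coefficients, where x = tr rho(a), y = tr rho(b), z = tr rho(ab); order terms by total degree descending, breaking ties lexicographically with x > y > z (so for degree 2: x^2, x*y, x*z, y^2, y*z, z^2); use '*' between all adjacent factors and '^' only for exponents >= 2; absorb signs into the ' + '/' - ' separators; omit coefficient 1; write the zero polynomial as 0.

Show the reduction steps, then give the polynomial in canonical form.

-x^2*y^3*z^2 + x^3*y^2*z + x*y^4*z + 2*x*y^2*z^3 - x^2*y*z^2 - y^3*z^2 - y*z^4 - 4*x*y^2*z + 4*y*z^2 + x*z - y

next, tr(b a b a) = tr(a b) tr(a b) - tr(1)   [split at a repeated a] = z^2 - 2
tr(b a b) = tr(b) tr(a b) - tr(a)   [square of b] = y*z - x
next, tr(a b a^2 b) = tr(a) tr(b a b a) - tr(b a b)   [square of a] = x*z^2 - y*z - x
tr(b a^2) = tr(a) tr(b a) - tr(b)   [square of a] = x*z - y
next, tr(a b a^2) = tr(a) tr(b a^2) - tr(b a)   [square of a] = x^2*z - x*y - z
tr(a b a^2 b^2) = tr(b) tr(a b a^2 b) - tr(a b a^2)   [square of b] = x*y*z^2 - x^2*z - y^2*z + z
tr(b^2 a b a^2 b) = tr(b) tr(a b a^2 b^2) - tr(a b a^2 b)   [square of b] = x*y^2*z^2 - x^2*y*z - y^3*z - x*z^2 + 2*y*z + x
and tr(b a b a b a) = tr(b a b a) tr(b a) - tr(a b)   [split at a repeated b] = z^3 - 3*z
tr(b a b a b) = tr(b) tr(a b a b) - tr(a b a)   [square of b] = y*z^2 - x*z - y
tr(a b a^2 b a b) = tr(a) tr(b a b a b a) - tr(b a b a b)   [square of a] = x*z^3 - y*z^2 - 2*x*z + y
tr(b^2) = tr(b) tr(b) - tr(1)   [square of b] = y^2 - 2
and tr(b a^2 b) = tr(a) tr(b^2 a) - tr(b^2)   [square of a] = x*y*z - x^2 - y^2 + 2
tr(a b a^2 b a) = tr(a) tr(b a^2 b a) - tr(b a^2 b)   [square of a] = x^2*z^2 - 2*x*y*z + y^2 - 2
next, tr(b^2 a b a^2 b a) = tr(b) tr(a b a^2 b a b) - tr(a b a^2 b a)   [square of b] = x*y*z^3 - x^2*z^2 - y^2*z^2 + 2
and tr(a b a^-1 b^2 a b a) = tr(b^2 a b a^2 b) tr(a) - tr(b^2 a b a^2 b a)   [inverse elimination on a] = x^2*y^2*z^2 - x^3*y*z - x*y^3*z - x*y*z^3 + y^2*z^2 + 2*x*y*z + x^2 - 2
tr(b a b a b a b) = tr(b) tr(a b a b a b) - tr(a b a b a)   [square of b] = y*z^3 - x*z^2 - 2*y*z + x
tr(b^2 a b a b a b) = tr(b) tr(b a b a b a b) - tr(b a b a b a)   [square of b] = y^2*z^3 - x*y*z^2 - 2*y^2*z - z^3 + x*y + 3*z
tr(a b a b a b a b) = tr(b a) tr(b a b a b a) - tr(b^-1 a^-1 b^-1 a^-1)   [split at a repeated b] = z^4 - 4*z^2 + 2
next, tr(b^2 a b a b a b a) = tr(b) tr(a b a b a b a b) - tr(a b a b a b a)   [square of b] = y*z^4 - x*z^3 - 3*y*z^2 + 2*x*z + y
and tr(a b a^-1 b^2 a b a b) = tr(b^2 a b a b a b) tr(a) - tr(b^2 a b a b a b a)   [inverse elimination on a] = x*y^2*z^3 - x^2*y*z^2 - y*z^4 - 2*x*y^2*z + x^2*y + 3*y*z^2 + x*z - y
tr(a^-1 b^2 a b a b^-1 a b) = tr(a b a^-1 b^2 a b a) tr(b) - tr(a b a^-1 b^2 a b a b)   [inverse elimination on b] = x^2*y^3*z^2 - x^3*y^2*z - x*y^4*z - 2*x*y^2*z^3 + x^2*y*z^2 + y^3*z^2 + y*z^4 + 4*x*y^2*z - 3*y*z^2 - x*z - y
tr(a b^-1 a b^-1 a^-1 b^2 a b) = tr(a^-1 b^2 a b a b^-1 a) tr(b) - tr(a^-1 b^2 a b a b^-1 a b)   [inverse elimination on b] = -x^2*y^3*z^2 + x^3*y^2*z + x*y^4*z + 2*x*y^2*z^3 - x^2*y*z^2 - y^3*z^2 - y*z^4 - 4*x*y^2*z + 4*y*z^2 + x*z - y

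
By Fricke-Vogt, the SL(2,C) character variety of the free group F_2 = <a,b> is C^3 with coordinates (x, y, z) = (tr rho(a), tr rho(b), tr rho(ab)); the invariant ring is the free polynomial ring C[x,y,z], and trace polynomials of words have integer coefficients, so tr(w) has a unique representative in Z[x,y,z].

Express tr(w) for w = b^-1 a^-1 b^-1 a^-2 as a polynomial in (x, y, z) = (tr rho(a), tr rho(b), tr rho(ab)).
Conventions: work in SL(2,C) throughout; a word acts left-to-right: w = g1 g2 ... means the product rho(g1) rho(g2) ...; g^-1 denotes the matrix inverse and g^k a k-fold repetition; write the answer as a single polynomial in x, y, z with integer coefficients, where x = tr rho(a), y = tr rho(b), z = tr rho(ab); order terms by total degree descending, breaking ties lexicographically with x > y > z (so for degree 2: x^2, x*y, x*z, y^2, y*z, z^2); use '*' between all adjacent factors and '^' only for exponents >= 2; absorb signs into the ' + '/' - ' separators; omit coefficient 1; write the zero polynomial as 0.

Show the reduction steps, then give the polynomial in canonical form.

tr(a^-1) = tr(a) = x
next, tr(a^-2) = tr(a^-1) tr(a) - tr(1)  (eliminate a^-1) = x^2 - 2
next, tr(b a^-1) = tr(b) tr(a) - tr(b a)  (eliminate a^-1) = x*y - z
next, tr(a^-2 b) = tr(b a^-1) tr(a) - tr(b)  (eliminate a^-1) = x^2*y - x*z - y
next, tr(b^-1 a^-2) = tr(a^-2) tr(b) - tr(a^-2 b)  (eliminate b^-1) = x*z - y
tr(b^-1 a^-2 b^-1) = tr(b^-1 a^-2) tr(b) - tr(b^-1 a^-2 b)  (eliminate b^-1) = x*y*z - x^2 - y^2 + 2
tr(b^-1 a b^-1) = tr(a b^-1) tr(b) - tr(a)  (eliminate b^-1) = x*y^2 - y*z - x
and tr(a b a b) = tr(a b) tr(a b) - tr(1)  (split on a) = z^2 - 2
tr(a b^-1 a b) = tr(a b a) tr(b) - tr(a b a b)  (eliminate b^-1) = x*y*z - y^2 - z^2 + 2
next, tr(b^-1 a b^-1 a) = tr(a b^-1 a) tr(b) - tr(a b^-1 a b)  (eliminate b^-1) = x^2*y^2 - 2*x*y*z + z^2 - 2
tr(b^-1 a b^-1 a^-1) = tr(b^-1 a b^-1) tr(a) - tr(b^-1 a b^-1 a)  (eliminate a^-1) = x*y*z - x^2 - z^2 + 2
tr(b^-1 a^-2 b^-1 a) = tr(b^-1 a b^-1 a^-1) tr(a) - tr(b^-1 a b^-1)  (eliminate a^-1) = x^2*y*z - x^3 - x*y^2 - x*z^2 + y*z + 3*x
and tr(b^-1 a^-1 b^-1 a^-2) = tr(b^-1 a^-2 b^-1) tr(a) - tr(b^-1 a^-2 b^-1 a)  (eliminate a^-1) = x*z^2 - y*z - x

x*z^2 - y*z - x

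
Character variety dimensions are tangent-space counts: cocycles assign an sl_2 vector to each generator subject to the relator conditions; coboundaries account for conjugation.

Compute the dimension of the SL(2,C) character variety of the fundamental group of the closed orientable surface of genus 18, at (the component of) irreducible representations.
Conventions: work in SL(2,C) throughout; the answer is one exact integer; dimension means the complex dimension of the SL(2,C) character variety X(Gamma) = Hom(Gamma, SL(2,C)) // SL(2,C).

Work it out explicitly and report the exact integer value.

Gamma = pi_1(Sigma_18) = < a_1, b_1, ..., a_18, b_18 | prod [a_i, b_i] > has 2g = 36 generators and 1 relator.
Unconstrained cocycle data is one sl_2 vector per generator (108 dimensions), cut by the relator condition d_2(z) = 0.
H^2 = coker(d_2) is dual to H^0 = 0 at irreducible rho (Poincare duality), so d_2 is onto: dim Z^1 = 105.
Coboundaries contribute dim B^1 = 3 (injective at irreducible rho).
dim X = dim H^1 = 105 - 3 = 102.

102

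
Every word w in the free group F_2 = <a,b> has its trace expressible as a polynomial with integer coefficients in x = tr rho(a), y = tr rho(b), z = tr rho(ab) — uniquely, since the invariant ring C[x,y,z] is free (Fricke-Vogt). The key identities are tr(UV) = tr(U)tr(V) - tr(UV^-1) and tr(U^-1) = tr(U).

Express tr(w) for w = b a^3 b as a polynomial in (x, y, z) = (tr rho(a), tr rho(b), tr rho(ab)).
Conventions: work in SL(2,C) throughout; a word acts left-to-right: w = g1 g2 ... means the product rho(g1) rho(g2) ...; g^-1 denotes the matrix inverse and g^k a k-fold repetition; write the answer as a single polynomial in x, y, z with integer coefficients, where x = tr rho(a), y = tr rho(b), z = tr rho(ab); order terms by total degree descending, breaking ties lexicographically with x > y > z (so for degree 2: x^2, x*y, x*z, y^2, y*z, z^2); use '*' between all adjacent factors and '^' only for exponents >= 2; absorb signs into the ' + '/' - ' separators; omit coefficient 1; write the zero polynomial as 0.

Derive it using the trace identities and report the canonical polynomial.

and trace(a^2 b) = trace(a) trace(b a) - trace(b)  (reduce the a square) = x*z - y
next, trace(a^2) = trace(a) trace(a) - trace(1)  (reduce the a square) = x^2 - 2
next, trace(b^2 a^2) = trace(b) trace(a^2 b) - trace(a^2)  (reduce the b square) = x*y*z - x^2 - y^2 + 2
and trace(b^2 a) = trace(b) trace(a b) - trace(a)  (reduce the b square) = y*z - x
trace(b a^3 b) = trace(a) trace(b^2 a^2) - trace(b^2 a)  (reduce the a square) = x^2*y*z - x^3 - x*y^2 - y*z + 3*x

x^2*y*z - x^3 - x*y^2 - y*z + 3*x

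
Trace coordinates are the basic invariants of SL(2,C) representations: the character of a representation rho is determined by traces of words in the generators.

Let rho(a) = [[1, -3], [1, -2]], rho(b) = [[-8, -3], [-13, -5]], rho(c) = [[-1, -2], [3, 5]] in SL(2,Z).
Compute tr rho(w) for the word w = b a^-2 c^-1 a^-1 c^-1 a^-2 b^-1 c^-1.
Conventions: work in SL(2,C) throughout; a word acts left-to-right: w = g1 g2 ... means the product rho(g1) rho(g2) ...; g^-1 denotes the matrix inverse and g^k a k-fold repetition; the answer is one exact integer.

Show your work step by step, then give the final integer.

-1953802

rho(b) = [[-8, -3], [-13, -5]]
... * rho(a^-1) = [[-2, 3], [-1, 1]]  ->  [[19, -27], [31, -44]]
... * rho(a^-1) = [[-2, 3], [-1, 1]]  ->  [[-11, 30], [-18, 49]]
... * rho(c^-1) = [[5, 2], [-3, -1]]  ->  [[-145, -52], [-237, -85]]
... * rho(a^-1) = [[-2, 3], [-1, 1]]  ->  [[342, -487], [559, -796]]
... * rho(c^-1) = [[5, 2], [-3, -1]]  ->  [[3171, 1171], [5183, 1914]]
... * rho(a^-1) = [[-2, 3], [-1, 1]]  ->  [[-7513, 10684], [-12280, 17463]]
... * rho(a^-1) = [[-2, 3], [-1, 1]]  ->  [[4342, -11855], [7097, -19377]]
... * rho(b^-1) = [[-5, 3], [13, -8]]  ->  [[-175825, 107866], [-287386, 176307]]
... * rho(c^-1) = [[5, 2], [-3, -1]]  ->  [[-1202723, -459516], [-1965851, -751079]]
tr = -1202723 + -751079 = -1953802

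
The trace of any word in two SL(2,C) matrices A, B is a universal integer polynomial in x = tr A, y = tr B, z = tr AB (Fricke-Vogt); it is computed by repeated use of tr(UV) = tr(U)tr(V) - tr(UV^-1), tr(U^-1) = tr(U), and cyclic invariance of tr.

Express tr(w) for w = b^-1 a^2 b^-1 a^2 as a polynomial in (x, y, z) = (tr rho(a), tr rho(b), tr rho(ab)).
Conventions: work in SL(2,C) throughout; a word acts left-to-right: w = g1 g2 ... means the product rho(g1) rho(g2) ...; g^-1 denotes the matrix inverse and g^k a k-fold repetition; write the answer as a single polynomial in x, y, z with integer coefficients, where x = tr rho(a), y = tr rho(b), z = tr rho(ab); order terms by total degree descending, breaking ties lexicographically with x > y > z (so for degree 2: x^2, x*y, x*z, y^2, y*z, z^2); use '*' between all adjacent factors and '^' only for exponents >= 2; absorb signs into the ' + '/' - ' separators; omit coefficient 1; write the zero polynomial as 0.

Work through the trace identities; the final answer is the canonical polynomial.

x^4*y^2 - 2*x^3*y*z - 2*x^2*y^2 + x^2*z^2 + 2*x*y*z + y^2 - 2

tr(a^2) = tr(a) tr(a) - tr(1)  (reduce the a square) = x^2 - 2
so tr(a^3) = tr(a) tr(a^2) - tr(a)  (reduce the a square) = x^3 - 3*x
so tr(a^4) = tr(a) tr(a^3) - tr(a^2)  (reduce the a square) = x^4 - 4*x^2 + 2
reduce: tr(b a^2) = tr(a) tr(b a) - tr(b)  (reduce the a square) = x*z - y
tr(a b a^2) = tr(a) tr(b a^2) - tr(b a)  (reduce the a square) = x^2*z - x*y - z
tr(a^4 b) = tr(a) tr(a b a^2) - tr(a b a)  (reduce the a square) = x^3*z - x^2*y - 2*x*z + y
tr(a^2 b^-1 a^2) = tr(a^4) tr(b) - tr(a^4 b)  (eliminate b^-1) = x^4*y - x^3*z - 3*x^2*y + 2*x*z + y
tr(b a b a) = tr(a b) tr(a b) - tr(1)  (split on a) = z^2 - 2
tr(b a b) = tr(b) tr(a b) - tr(a)  (reduce the b square) = y*z - x
tr(b a^2 b a) = tr(a) tr(b a b a) - tr(b a b)  (reduce the a square) = x*z^2 - y*z - x
tr(b a^2 b) = tr(b) tr(a^2 b) - tr(a^2)  (reduce the b square) = x*y*z - x^2 - y^2 + 2
reduce: tr(a^2 b a^2 b) = tr(a) tr(b a^2 b a) - tr(b a^2 b)  (reduce the a square) = x^2*z^2 - 2*x*y*z + y^2 - 2
reduce: tr(a^2 b^-1 a^2 b) = tr(a^2 b a^2) tr(b) - tr(a^2 b a^2 b)  (eliminate b^-1) = x^3*y*z - x^2*y^2 - x^2*z^2 + 2
tr(b^-1 a^2 b^-1 a^2) = tr(a^2 b^-1 a^2) tr(b) - tr(a^2 b^-1 a^2 b)  (eliminate b^-1) = x^4*y^2 - 2*x^3*y*z - 2*x^2*y^2 + x^2*z^2 + 2*x*y*z + y^2 - 2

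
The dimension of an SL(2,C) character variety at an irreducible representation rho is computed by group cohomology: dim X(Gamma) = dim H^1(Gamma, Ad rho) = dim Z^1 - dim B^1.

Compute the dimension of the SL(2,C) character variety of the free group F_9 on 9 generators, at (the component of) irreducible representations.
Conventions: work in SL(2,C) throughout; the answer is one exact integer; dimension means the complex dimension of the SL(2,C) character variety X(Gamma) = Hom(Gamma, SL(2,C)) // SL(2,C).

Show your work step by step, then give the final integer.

24

Here Gamma is free of rank 9 — no relator constrains a cocycle.
Z^1(Gamma, Ad rho) = (sl_2)^9: a cocycle is a free choice of one sl_2 vector per generator, so dim Z^1 = 3*9 = 27.
dim B^1 = 3: the coboundary map is injective because an irreducible image has centralizer 0 in sl_2.
dim X = dim H^1 = dim Z^1 - dim B^1 = 27 - 3 = 24.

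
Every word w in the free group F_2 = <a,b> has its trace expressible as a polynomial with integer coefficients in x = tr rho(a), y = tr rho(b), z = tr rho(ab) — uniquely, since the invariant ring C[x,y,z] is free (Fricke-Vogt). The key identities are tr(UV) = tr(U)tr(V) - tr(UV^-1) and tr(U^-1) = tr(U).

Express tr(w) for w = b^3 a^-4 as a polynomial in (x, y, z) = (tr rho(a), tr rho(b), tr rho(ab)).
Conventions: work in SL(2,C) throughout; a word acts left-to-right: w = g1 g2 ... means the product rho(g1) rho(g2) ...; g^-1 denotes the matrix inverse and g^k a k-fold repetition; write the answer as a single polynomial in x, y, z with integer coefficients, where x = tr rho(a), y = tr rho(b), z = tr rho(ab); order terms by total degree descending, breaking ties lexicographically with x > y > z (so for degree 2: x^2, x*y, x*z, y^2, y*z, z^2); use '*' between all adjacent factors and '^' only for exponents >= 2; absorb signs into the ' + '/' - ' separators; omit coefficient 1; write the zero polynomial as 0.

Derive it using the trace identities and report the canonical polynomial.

x^4*y^3 - x^3*y^2*z - 2*x^4*y - 3*x^2*y^3 + x^3*z + 2*x*y^2*z + 7*x^2*y + y^3 - 2*x*z - 3*y

use: trace(b^2) = trace(b)*trace(b) - trace(1) = y^2 - 2
use: trace(b^3) = trace(b)*trace(b^2) - trace(b) = y^3 - 3*y
trace(a b^2) = trace(b)*trace(a b) - trace(a) = y*z - x
apply: trace(b^3 a) = trace(b)*trace(a b^2) - trace(a b) = y^2*z - x*y - z
trace(a^-1 b^3) = trace(b^3)*trace(a) - trace(b^3 a) = x*y^3 - y^2*z - 2*x*y + z
trace(a^-2 b^3) = trace(a^-1 b^3)*trace(a) - trace(a^-1 b^3 a) = x^2*y^3 - x*y^2*z - 2*x^2*y - y^3 + x*z + 3*y
trace(a^-3 b^3) = trace(a^-2 b^3)*trace(a) - trace(a^-2 b^3 a) = x^3*y^3 - x^2*y^2*z - 2*x^3*y - 2*x*y^3 + x^2*z + y^2*z + 5*x*y - z
trace(b^3 a^-4) = trace(a^-3 b^3)*trace(a) - trace(a^-3 b^3 a) = x^4*y^3 - x^3*y^2*z - 2*x^4*y - 3*x^2*y^3 + x^3*z + 2*x*y^2*z + 7*x^2*y + y^3 - 2*x*z - 3*y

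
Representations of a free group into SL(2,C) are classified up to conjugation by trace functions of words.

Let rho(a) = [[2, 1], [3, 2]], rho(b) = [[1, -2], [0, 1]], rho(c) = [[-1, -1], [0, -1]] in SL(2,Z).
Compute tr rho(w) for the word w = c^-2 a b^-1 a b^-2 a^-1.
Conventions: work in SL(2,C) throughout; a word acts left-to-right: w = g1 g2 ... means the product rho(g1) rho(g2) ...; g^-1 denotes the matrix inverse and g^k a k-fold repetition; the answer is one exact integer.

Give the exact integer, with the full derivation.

rho(c^-1) = [[-1, 1], [0, -1]]
... * rho(c^-1) = [[-1, 1], [0, -1]]  ->  [[1, -2], [0, 1]]
... * rho(a) = [[2, 1], [3, 2]]  ->  [[-4, -3], [3, 2]]
... * rho(b^-1) = [[1, 2], [0, 1]]  ->  [[-4, -11], [3, 8]]
... * rho(a) = [[2, 1], [3, 2]]  ->  [[-41, -26], [30, 19]]
... * rho(b^-1) = [[1, 2], [0, 1]]  ->  [[-41, -108], [30, 79]]
... * rho(b^-1) = [[1, 2], [0, 1]]  ->  [[-41, -190], [30, 139]]
... * rho(a^-1) = [[2, -1], [-3, 2]]  ->  [[488, -339], [-357, 248]]
tr = 488 + 248 = 736

736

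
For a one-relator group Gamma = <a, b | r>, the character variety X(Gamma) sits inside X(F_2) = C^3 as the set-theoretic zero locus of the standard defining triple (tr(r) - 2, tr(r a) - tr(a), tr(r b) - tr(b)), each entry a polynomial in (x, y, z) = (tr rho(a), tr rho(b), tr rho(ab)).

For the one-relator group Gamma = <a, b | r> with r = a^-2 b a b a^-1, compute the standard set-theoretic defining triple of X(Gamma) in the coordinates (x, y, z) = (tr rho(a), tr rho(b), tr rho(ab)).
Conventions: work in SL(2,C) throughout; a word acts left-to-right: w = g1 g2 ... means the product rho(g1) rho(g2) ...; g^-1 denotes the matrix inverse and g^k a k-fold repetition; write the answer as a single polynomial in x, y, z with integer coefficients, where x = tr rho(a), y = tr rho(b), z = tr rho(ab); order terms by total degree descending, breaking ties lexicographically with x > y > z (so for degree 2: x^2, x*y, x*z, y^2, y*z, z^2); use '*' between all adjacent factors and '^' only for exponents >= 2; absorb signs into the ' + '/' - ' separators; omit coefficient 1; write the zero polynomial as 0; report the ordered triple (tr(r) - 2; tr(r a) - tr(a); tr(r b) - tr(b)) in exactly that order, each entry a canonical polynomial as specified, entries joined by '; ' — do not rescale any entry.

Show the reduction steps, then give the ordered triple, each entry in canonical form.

trace(b a b) = trace(b) trace(a b) - trace(a) = y*z - x
trace(b a b a) = trace(b a) trace(b a) - trace(1)   [split at repeated b] = z^2 - 2
use: trace(b a b a^-1) = trace(b a b) trace(a) - trace(b a b a) = x*y*z - x^2 - z^2 + 2
trace(a^-2 b a b) = trace(b a b a^-1) trace(a) - trace(b a b) = x^2*y*z - x^3 - x*z^2 - y*z + 3*x
trace(a^-2 b a b a^-1) = trace(a^-2 b a b) trace(a) - trace(a^-2 b a b a) = x^3*y*z - x^4 - x^2*z^2 - 2*x*y*z + 4*x^2 + z^2 - 2
apply: trace(b a b^2) = trace(b) trace(a b^2) - trace(a b) = y^2*z - x*y - z
apply: trace(a b a) = trace(a) trace(b a) - trace(b) = x*z - y
use: trace(b a b^2 a) = trace(b) trace(a b a b) - trace(a b a) = y*z^2 - x*z - y
trace(a^-1 b a b^2) = trace(b a b^2) trace(a) - trace(b a b^2 a) = x*y^2*z - x^2*y - y*z^2 + y
trace(b a^-2 b a b) = trace(a^-1 b a b^2) trace(a) - trace(a^-1 b a b^2 a) = x^2*y^2*z - x^3*y - x*y*z^2 - y^2*z + 2*x*y + z
trace(b a b a b a) = trace(a b) trace(a b a b) - trace(a^-1 b^-1) = z^3 - 3*z
apply: trace(a^-1 b a b a b) = trace(b a b a b) trace(a) - trace(b a b a b a) = x*y*z^2 - x^2*z - z^3 - x*y + 3*z
trace(b a^-2 b a b a) = trace(a^-1 b a b a b) trace(a) - trace(a^-1 b a b a b a) = x^2*y*z^2 - x^3*z - x*z^3 - x^2*y - y*z^2 + 4*x*z + y
trace(a^-2 b a b a^-1 b) = trace(b a^-2 b a b) trace(a) - trace(b a^-2 b a b a) = x^3*y^2*z - x^4*y - 2*x^2*y*z^2 + x^3*z - x*y^2*z + x*z^3 + 3*x^2*y + y*z^2 - 3*x*z - y
assemble the triple (trace(r) - 2; trace(r a) - x; trace(r b) - y)

x^3*y*z - x^4 - x^2*z^2 - 2*x*y*z + 4*x^2 + z^2 - 4; x^2*y*z - x^3 - x*z^2 - y*z + 2*x; x^3*y^2*z - x^4*y - 2*x^2*y*z^2 + x^3*z - x*y^2*z + x*z^3 + 3*x^2*y + y*z^2 - 3*x*z - 2*y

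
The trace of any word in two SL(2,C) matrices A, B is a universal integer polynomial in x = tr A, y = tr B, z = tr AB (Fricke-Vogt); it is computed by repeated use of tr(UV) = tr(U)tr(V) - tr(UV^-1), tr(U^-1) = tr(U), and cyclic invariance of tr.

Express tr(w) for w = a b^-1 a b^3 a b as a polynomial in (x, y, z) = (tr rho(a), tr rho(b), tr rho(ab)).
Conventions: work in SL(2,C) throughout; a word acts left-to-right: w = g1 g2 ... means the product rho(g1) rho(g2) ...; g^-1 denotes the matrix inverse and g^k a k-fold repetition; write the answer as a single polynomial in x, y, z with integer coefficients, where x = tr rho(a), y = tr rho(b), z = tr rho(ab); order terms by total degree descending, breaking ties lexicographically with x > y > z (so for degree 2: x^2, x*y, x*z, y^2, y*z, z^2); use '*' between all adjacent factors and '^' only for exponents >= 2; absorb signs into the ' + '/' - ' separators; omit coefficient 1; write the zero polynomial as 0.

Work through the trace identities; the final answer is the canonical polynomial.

x*y^3*z^2 - x^2*y^2*z - y^4*z - y^2*z^3 + 4*y^2*z + z^3 - 3*z

reduce: tr(b a b a) = tr(a b) * tr(a b) - tr(1)   [split at repeated a] = z^2 - 2
tr(b a b) = tr(b) * tr(a b) - tr(a) = y*z - x
tr(a b a^2 b) = tr(a) * tr(b a b a) - tr(b a b) = x*z^2 - y*z - x
so tr(b a^2) = tr(a) * tr(b a) - tr(b) = x*z - y
so tr(a b a^2) = tr(a) * tr(b a^2) - tr(b a) = x^2*z - x*y - z
reduce: tr(a b a^2 b^2) = tr(b) * tr(a b a^2 b) - tr(a b a^2) = x*y*z^2 - x^2*z - y^2*z + z
tr(a b^3 a b a) = tr(b) * tr(a b a^2 b^2) - tr(a b a^2 b) = x*y^2*z^2 - x^2*y*z - y^3*z - x*z^2 + 2*y*z + x
tr(a b a b a b) = tr(b a b a) * tr(b a) - tr(a b)   [split at repeated b] = z^3 - 3*z
tr(a b a b a b^2) = tr(b) * tr(a b a b a b) - tr(a b a b a) = y*z^3 - x*z^2 - 2*y*z + x
tr(a b^3 a b a b) = tr(b) * tr(a b a b a b^2) - tr(a b a b a b) = y^2*z^3 - x*y*z^2 - 2*y^2*z - z^3 + x*y + 3*z
tr(a b^-1 a b^3 a b) = tr(a b^3 a b a) * tr(b) - tr(a b^3 a b a b) = x*y^3*z^2 - x^2*y^2*z - y^4*z - y^2*z^3 + 4*y^2*z + z^3 - 3*z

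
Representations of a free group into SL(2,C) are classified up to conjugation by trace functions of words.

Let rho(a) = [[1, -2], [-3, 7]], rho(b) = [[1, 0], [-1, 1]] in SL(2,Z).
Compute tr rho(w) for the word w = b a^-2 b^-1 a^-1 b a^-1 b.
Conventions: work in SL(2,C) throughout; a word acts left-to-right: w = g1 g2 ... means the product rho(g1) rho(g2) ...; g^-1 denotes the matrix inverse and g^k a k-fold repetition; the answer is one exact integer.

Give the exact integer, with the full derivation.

1726

rho(b) = [[1, 0], [-1, 1]]
... * rho(a^-1) = [[7, 2], [3, 1]]  ->  [[7, 2], [-4, -1]]
... * rho(a^-1) = [[7, 2], [3, 1]]  ->  [[55, 16], [-31, -9]]
... * rho(b^-1) = [[1, 0], [1, 1]]  ->  [[71, 16], [-40, -9]]
... * rho(a^-1) = [[7, 2], [3, 1]]  ->  [[545, 158], [-307, -89]]
... * rho(b) = [[1, 0], [-1, 1]]  ->  [[387, 158], [-218, -89]]
... * rho(a^-1) = [[7, 2], [3, 1]]  ->  [[3183, 932], [-1793, -525]]
... * rho(b) = [[1, 0], [-1, 1]]  ->  [[2251, 932], [-1268, -525]]
tr = 2251 + -525 = 1726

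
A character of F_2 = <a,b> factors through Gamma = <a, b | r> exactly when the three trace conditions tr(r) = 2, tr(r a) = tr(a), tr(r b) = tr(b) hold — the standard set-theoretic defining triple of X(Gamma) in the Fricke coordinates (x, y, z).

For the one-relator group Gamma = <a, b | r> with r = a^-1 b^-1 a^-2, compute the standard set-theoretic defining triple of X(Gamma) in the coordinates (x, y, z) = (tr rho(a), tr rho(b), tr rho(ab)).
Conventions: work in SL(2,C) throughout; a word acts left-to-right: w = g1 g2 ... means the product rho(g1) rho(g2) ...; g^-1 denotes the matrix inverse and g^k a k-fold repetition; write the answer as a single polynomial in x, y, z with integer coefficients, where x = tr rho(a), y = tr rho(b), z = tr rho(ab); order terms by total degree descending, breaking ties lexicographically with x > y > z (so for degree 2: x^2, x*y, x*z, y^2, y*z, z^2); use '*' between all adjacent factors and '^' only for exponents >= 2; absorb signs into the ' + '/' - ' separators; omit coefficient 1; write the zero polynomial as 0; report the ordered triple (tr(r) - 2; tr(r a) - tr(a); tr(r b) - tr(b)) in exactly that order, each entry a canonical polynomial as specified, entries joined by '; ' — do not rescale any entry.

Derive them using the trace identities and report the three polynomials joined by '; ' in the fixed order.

x^2*z - x*y - z - 2; x*z - x - y; x^2*y*z - x*y^2 - x*z^2 + x - y

trace(a^-1) = trace(a) = x
so trace(a^-2) = trace(a^-1)*trace(a) - trace(1)   [inverse elimination on a] = x^2 - 2
trace(b a^-1) = trace(b)*trace(a) - trace(b a)   [inverse elimination on a] = x*y - z
reduce: trace(a^-2 b) = trace(b a^-1)*trace(a) - trace(b)   [inverse elimination on a] = x^2*y - x*z - y
trace(b^-1 a^-2) = trace(a^-2)*trace(b) - trace(a^-2 b)   [inverse elimination on b] = x*z - y
so trace(a^-1 b^-1 a^-2) = trace(b^-1 a^-2)*trace(a) - trace(b^-1 a^-1)   [inverse elimination on a] = x^2*z - x*y - z
trace(b a b) = trace(b)*trace(a b) - trace(a)  (reduce the b square) = y*z - x
so trace(b a b a) = trace(a b)*trace(a b) - trace(1)  (split on a) = z^2 - 2
so trace(a b a^-1 b) = trace(b a b)*trace(a) - trace(b a b a)  (eliminate a^-1) = x*y*z - x^2 - z^2 + 2
so trace(b a^-1 b^-1 a) = trace(a b a^-1)*trace(b) - trace(a b a^-1 b)  (eliminate b^-1) = -x*y*z + x^2 + y^2 + z^2 - 2
reduce: trace(b a^-1 b^-1 a^-1) = trace(b a^-1 b^-1)*trace(a) - trace(b a^-1 b^-1 a)  (eliminate a^-1) = x*y*z - y^2 - z^2 + 2
trace(a^-1 b^-1 a^-2 b) = trace(b a^-1 b^-1 a^-1)*trace(a) - trace(b a^-1 b^-1)  (eliminate a^-1) = x^2*y*z - x*y^2 - x*z^2 + x
assemble the triple (trace(r) - 2; trace(r a) - x; trace(r b) - y)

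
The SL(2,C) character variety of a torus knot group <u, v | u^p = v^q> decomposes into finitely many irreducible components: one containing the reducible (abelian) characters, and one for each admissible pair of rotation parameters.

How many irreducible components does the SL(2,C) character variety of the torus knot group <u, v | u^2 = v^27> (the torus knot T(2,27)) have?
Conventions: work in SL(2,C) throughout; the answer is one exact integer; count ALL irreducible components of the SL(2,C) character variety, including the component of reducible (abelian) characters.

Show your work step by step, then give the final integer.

Gamma = < u, v | u^2 = v^27 > (torus knot T(2,27)); the central element u^2 = v^27 acts as +I or -I in any irreducible SL(2,C) representation.
On an irreducible component, tr(u) is locked at 2*cos(pi*alpha/2) for some alpha in 1..1, and tr(v) at 2*cos(pi*beta/27) for some beta in 1..26.
u^2 = (-1)^alpha I and v^27 = (-1)^beta I must agree, so alpha and beta have equal parity.
count pairs: odd alpha (1 choices) x odd beta (13), plus even alpha (0) x even beta (13): 1*13 + 0*13 = 13.
components with irreducible characters: 13; plus the single component of reducible (abelian) characters: total 14.

14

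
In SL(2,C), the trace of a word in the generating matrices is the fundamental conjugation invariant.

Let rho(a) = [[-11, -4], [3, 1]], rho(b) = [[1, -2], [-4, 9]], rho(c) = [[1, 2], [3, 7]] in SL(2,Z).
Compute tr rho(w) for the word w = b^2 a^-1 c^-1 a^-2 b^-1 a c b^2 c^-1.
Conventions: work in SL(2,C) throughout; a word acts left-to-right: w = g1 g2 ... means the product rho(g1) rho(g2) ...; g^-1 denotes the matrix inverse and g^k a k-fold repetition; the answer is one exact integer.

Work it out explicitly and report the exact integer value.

8579711090

rho(b) = [[1, -2], [-4, 9]]
... * rho(b) = [[1, -2], [-4, 9]]  ->  [[9, -20], [-40, 89]]
... * rho(a^-1) = [[1, 4], [-3, -11]]  ->  [[69, 256], [-307, -1139]]
... * rho(c^-1) = [[7, -2], [-3, 1]]  ->  [[-285, 118], [1268, -525]]
... * rho(a^-1) = [[1, 4], [-3, -11]]  ->  [[-639, -2438], [2843, 10847]]
... * rho(a^-1) = [[1, 4], [-3, -11]]  ->  [[6675, 24262], [-29698, -107945]]
... * rho(b^-1) = [[9, 2], [4, 1]]  ->  [[157123, 37612], [-699062, -167341]]
... * rho(a) = [[-11, -4], [3, 1]]  ->  [[-1615517, -590880], [7187659, 2628907]]
... * rho(c) = [[1, 2], [3, 7]]  ->  [[-3388157, -7367194], [15074380, 32777667]]
... * rho(b) = [[1, -2], [-4, 9]]  ->  [[26080619, -59528432], [-116036288, 264850243]]
... * rho(b) = [[1, -2], [-4, 9]]  ->  [[264194347, -587917126], [-1175437260, 2615724763]]
... * rho(c^-1) = [[7, -2], [-3, 1]]  ->  [[3613111807, -1116305820], [-16075235109, 4966599283]]
tr = 3613111807 + 4966599283 = 8579711090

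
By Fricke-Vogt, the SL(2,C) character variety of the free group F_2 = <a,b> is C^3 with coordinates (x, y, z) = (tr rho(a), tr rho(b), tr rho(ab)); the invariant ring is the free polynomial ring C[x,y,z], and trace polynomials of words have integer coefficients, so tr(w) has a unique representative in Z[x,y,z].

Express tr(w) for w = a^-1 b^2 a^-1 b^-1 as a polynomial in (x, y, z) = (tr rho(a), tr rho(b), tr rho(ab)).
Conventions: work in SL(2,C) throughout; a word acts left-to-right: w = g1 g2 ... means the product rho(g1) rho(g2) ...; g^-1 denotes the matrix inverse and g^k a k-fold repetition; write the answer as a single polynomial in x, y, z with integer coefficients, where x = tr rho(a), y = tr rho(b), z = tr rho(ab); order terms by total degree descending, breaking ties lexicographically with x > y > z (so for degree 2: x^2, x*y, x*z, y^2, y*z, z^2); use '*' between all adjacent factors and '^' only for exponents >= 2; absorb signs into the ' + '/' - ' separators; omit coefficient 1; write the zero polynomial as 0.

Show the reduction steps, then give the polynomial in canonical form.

x*y^2*z - y^3 - y*z^2 - x*z + 3*y

tr(a^-1 b) = tr(b) * tr(a) - tr(b a) = x*y - z
tr(a^2 b) = tr(a) * tr(b a) - tr(b) = x*z - y
tr(a^2) = tr(a) * tr(a) - tr(1) = x^2 - 2
tr(a b^2 a) = tr(b) * tr(a^2 b) - tr(a^2) = x*y*z - x^2 - y^2 + 2
tr(a b a b) = tr(b a) * tr(b a) - tr(1) = z^2 - 2
tr(a b^2 a b) = tr(b) * tr(a b a b) - tr(a b a) = y*z^2 - x*z - y
tr(b^2 a b^-1 a) = tr(a b^2 a) * tr(b) - tr(a b^2 a b) = x*y^2*z - x^2*y - y^3 - y*z^2 + x*z + 3*y
tr(b^-1 a^-1 b^2 a) = tr(b^2 a b^-1) * tr(a) - tr(b^2 a b^-1 a) = -x*y^2*z + x^2*y + y^3 + y*z^2 - 3*y
tr(a^-1 b^2 a^-1 b^-1) = tr(b^-1 a^-1 b^2) * tr(a) - tr(b^-1 a^-1 b^2 a) = x*y^2*z - y^3 - y*z^2 - x*z + 3*y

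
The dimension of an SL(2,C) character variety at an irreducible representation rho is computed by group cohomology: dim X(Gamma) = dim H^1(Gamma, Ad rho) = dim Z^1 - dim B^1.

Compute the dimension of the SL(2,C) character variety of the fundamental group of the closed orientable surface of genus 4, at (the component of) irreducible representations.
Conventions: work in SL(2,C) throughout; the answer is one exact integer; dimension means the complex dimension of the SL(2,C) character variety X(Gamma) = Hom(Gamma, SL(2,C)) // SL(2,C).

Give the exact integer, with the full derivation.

18

The genus-4 surface group: 2g = 8 generators, one relator prod [a_i, b_i].
Before the relator condition, cocycle space has dim 3*8 = 24.
At an irreducible rho, H^2 = coker(d_2) vanishes (Poincare duality: H^2 is dual to H^0 = invariants = 0), so d_2 is surjective onto sl_2 and dim Z^1 = 24 - 3 = 21.
As always at irreducible rho, dim B^1 = 3.
Hence dim X = 21 - 3 = 18.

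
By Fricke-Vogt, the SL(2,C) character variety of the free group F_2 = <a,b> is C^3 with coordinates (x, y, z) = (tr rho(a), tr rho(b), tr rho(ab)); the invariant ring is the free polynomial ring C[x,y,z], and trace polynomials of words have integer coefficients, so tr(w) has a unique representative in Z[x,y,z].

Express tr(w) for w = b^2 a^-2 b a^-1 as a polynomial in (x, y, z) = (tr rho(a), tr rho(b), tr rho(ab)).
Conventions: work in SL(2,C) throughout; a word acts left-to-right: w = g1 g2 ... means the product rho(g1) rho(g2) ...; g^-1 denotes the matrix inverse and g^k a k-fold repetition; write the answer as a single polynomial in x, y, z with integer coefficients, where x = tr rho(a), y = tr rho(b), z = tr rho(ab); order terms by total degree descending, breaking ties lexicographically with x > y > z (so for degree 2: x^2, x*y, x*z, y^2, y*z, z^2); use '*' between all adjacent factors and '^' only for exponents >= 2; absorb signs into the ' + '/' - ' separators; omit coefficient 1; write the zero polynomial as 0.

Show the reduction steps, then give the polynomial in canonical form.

x^3*y^3 - 2*x^2*y^2*z - x^3*y - x*y^3 + x*y*z^2 + x^2*z + y^2*z + x*y - z

and trace(b^2) = trace(b) * trace(b) - trace(1) = y^2 - 2
next, trace(b^3) = trace(b) * trace(b^2) - trace(b) = y^3 - 3*y
trace(b a b) = trace(b) * trace(a b) - trace(a) = y*z - x
trace(b^3 a) = trace(b) * trace(b a b) - trace(b a) = y^2*z - x*y - z
trace(b^2 a^-1 b) = trace(b^3) * trace(a) - trace(b^3 a) = x*y^3 - y^2*z - 2*x*y + z
next, trace(a b a b) = trace(b a) * trace(b a) - trace(1)   [split at repeated b] = z^2 - 2
trace(a b a) = trace(a) * trace(b a) - trace(b) = x*z - y
trace(b a b^2 a) = trace(b) * trace(a b a b) - trace(a b a) = y*z^2 - x*z - y
next, trace(b^2 a^-1 b a) = trace(b a b^2) * trace(a) - trace(b a b^2 a) = x*y^2*z - x^2*y - y*z^2 + y
and trace(b a^-1 b^2 a^-1) = trace(b^2 a^-1 b) * trace(a) - trace(b^2 a^-1 b a) = x^2*y^3 - 2*x*y^2*z - x^2*y + y*z^2 + x*z - y
trace(b^2 a^-2 b a^-1) = trace(b a^-1 b^2 a^-1) * trace(a) - trace(b a^-1 b^2) = x^3*y^3 - 2*x^2*y^2*z - x^3*y - x*y^3 + x*y*z^2 + x^2*z + y^2*z + x*y - z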